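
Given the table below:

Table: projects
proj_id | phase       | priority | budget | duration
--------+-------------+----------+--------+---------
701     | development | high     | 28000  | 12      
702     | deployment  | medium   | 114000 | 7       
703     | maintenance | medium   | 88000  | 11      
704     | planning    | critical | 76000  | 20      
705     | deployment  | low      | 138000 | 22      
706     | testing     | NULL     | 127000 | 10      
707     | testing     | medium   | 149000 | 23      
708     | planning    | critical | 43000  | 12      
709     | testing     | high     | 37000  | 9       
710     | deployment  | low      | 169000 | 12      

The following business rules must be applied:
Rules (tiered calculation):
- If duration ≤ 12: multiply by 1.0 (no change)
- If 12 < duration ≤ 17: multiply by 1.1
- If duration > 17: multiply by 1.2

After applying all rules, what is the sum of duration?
151.0

Step 1: Tier 1 (duration ≤ 12): 7 records, sum = 73 × 1.0 = 73.0
Step 2: Tier 2 (12 < duration ≤ 17): 0 records, sum = 0 × 1.1 = 0.0
Step 3: Tier 3 (duration > 17): 3 records, sum = 65 × 1.2 = 78.0
Step 4: Final sum = 73.0 + 0.0 + 78.0 = 151.0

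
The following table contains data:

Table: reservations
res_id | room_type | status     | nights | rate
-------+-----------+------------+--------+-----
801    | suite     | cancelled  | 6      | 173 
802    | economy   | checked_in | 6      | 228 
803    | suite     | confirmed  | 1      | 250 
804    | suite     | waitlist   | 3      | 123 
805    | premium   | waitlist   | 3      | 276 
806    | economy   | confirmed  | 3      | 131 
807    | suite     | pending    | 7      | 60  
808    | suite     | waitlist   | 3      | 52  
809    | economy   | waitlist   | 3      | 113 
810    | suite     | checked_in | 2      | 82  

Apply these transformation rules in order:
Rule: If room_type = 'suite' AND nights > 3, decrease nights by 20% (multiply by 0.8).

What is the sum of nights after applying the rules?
34.4

Step 1: Find records where room_type = 'suite' AND nights > 3
Step 2: 2 records match, summing to 13
Step 3: After multiplier: 13 × 0.8 = 10.4
Step 4: Unaffected records sum: 24
Step 5: Final sum = 10.4 + 24 = 34.4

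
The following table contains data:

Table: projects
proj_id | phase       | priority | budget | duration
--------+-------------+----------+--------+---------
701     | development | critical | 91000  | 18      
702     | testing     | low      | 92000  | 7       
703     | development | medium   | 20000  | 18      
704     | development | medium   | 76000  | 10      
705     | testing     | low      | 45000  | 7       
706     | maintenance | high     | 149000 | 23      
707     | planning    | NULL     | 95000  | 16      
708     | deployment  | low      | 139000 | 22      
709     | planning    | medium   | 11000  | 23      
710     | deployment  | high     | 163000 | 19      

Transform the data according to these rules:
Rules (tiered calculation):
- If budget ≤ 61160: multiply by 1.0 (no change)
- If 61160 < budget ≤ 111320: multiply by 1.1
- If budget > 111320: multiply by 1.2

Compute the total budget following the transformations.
1006600.0

Step 1: Tier 1 (budget ≤ 61160): 3 records, sum = 76000 × 1.0 = 76000.0
Step 2: Tier 2 (61160 < budget ≤ 111320): 4 records, sum = 354000 × 1.1 = 389400.0
Step 3: Tier 3 (budget > 111320): 3 records, sum = 451000 × 1.2 = 541200.0
Step 4: Final sum = 76000.0 + 389400.0 + 541200.0 = 1006600.0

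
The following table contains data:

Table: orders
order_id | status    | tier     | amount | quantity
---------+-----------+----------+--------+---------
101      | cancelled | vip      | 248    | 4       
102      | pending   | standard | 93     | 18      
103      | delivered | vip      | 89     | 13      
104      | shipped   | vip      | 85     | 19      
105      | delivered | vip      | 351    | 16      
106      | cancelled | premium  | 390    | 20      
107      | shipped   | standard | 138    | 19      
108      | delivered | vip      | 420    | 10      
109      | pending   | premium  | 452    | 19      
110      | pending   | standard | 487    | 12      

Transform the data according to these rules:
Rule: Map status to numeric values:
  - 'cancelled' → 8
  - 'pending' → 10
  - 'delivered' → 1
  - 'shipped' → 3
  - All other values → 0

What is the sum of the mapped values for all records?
55

Step 1: Apply mapping to each record
Step 2: Count by status:
  'cancelled': 2 records × 8 = 16
  'pending': 3 records × 10 = 30
  'delivered': 3 records × 1 = 3
  'shipped': 2 records × 3 = 6
Step 3: Sum all mapped values = 55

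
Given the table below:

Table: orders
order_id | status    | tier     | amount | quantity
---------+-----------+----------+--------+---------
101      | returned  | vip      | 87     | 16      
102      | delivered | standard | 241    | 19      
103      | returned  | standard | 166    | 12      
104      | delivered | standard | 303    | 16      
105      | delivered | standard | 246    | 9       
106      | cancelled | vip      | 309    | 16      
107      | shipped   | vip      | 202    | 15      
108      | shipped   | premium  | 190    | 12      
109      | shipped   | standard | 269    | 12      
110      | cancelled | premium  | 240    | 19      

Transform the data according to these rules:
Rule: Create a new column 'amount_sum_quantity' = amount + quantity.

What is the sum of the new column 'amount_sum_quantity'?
2399

Step 1: For each record, compute amount + quantity
Example calculations:
  87 + 16 = 103
  241 + 19 = 260
  166 + 12 = 178
  ...
Step 2: Sum all derived values
Step 3: Total = 2399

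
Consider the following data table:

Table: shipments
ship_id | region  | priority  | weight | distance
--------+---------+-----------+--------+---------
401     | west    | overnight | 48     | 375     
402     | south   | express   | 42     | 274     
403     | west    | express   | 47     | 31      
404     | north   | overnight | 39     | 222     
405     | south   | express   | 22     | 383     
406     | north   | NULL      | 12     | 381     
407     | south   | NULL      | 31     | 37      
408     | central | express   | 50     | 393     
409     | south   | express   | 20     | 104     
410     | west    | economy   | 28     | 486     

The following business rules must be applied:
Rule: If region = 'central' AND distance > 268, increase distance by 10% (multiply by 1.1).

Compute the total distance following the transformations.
2725.3

Step 1: Find records where region = 'central' AND distance > 268
Step 2: 1 records match, summing to 393
Step 3: After multiplier: 393 × 1.1 = 432.3
Step 4: Unaffected records sum: 2293
Step 5: Final sum = 432.3 + 2293 = 2725.3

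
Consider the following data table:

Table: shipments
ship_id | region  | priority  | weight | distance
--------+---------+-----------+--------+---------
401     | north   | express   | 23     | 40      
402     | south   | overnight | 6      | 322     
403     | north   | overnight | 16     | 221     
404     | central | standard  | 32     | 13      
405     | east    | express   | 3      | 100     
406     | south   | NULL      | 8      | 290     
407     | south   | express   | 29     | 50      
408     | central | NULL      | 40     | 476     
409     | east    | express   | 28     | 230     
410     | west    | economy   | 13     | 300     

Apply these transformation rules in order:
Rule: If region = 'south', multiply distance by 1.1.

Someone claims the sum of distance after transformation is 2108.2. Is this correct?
Yes, the result is correct.

Step 1: Calculate the correct sum after transformation
Step 2: Apply multiplier 1.1 to records where region = 'south'
Step 3: Correct result = 2108.2
Step 4: Claimed result = 2108.2
Step 5: 2108.2 = 2108.2 ✓
Conclusion: The claimed result is correct.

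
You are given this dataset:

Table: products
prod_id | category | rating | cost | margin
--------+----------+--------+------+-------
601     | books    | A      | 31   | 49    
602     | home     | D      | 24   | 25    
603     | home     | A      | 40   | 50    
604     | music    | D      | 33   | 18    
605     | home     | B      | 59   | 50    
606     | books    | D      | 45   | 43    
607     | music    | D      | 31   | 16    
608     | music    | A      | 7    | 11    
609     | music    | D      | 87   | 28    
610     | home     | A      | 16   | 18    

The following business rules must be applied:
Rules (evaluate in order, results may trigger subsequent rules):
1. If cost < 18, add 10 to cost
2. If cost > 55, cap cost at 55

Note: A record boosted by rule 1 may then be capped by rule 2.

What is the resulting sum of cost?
357

Step 1: Apply rule 1 to records with cost < 18
  - 2 records get bonus of 10
  - Of these, 0 records then exceed 55 and get capped
Step 2: Apply rule 2 to records with cost > 55
  - 2 records (original) are capped
Step 3: Calculate final sum = 357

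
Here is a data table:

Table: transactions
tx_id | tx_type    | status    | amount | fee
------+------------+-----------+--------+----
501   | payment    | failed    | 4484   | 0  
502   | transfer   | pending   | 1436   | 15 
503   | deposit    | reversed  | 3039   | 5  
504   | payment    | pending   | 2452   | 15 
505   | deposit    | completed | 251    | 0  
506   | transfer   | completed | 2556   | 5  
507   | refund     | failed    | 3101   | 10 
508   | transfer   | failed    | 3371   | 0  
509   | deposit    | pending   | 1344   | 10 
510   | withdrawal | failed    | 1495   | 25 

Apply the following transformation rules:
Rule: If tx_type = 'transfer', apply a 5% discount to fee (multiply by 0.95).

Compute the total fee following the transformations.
84.0

Step 1: Records with tx_type = 'transfer' have total fee = 20
Step 2: Apply multiplier: 20 × 0.95 = 19.0
Step 3: Other records total: 65
Step 4: Final sum = 19.0 + 65 = 84.0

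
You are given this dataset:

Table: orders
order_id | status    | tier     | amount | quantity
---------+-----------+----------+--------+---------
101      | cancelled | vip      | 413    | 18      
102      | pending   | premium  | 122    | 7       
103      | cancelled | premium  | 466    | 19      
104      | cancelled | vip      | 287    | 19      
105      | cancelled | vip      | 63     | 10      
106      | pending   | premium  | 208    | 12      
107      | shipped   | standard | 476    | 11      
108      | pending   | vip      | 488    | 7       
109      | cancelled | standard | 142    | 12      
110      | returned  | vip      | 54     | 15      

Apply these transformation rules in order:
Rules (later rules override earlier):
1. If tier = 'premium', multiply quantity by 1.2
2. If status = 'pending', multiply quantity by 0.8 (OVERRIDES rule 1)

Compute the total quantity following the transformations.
128.6

Step 1: Rule 2 takes priority for records with status = 'pending'
  - 3 records: 26 × 0.8 = 20.8
Step 2: Rule 1 applies to remaining records with tier = 'premium'
  - 1 records: 19 × 1.2 = 22.8
Step 3: Other records unchanged: 85
Step 4: Final sum = 20.8 + 22.8 + 85 = 128.6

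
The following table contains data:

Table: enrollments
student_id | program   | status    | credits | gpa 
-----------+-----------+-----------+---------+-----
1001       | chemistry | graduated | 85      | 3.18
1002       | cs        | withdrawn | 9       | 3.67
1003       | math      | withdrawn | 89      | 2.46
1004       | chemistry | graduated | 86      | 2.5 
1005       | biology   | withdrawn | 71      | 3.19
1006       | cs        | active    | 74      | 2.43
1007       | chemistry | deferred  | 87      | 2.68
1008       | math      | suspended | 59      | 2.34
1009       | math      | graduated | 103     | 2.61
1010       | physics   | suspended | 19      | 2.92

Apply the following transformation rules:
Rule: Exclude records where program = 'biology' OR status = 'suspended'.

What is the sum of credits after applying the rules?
533

Step 1: Find records where program = 'biology' OR status = 'suspended'
Step 2: 3 records match, summing to 149
Step 3: Original sum: 682
Step 4: Remaining sum = 682 - 149 = 533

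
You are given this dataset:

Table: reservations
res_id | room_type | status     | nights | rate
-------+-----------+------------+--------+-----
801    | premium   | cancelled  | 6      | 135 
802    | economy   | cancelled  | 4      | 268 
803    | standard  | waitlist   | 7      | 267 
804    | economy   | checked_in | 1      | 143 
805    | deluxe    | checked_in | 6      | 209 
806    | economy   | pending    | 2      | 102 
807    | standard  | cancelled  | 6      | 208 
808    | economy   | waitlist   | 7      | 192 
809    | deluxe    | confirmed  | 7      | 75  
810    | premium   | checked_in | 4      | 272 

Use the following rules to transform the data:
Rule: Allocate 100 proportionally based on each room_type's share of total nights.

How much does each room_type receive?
deluxe: 26.0, economy: 28.0, premium: 20.0, standard: 26.0

Step 1: Calculate total nights = 50
Step 2: Calculate each room_type's proportion:
  deluxe: 13/50 = 26.00% → 26.0
  economy: 14/50 = 28.00% → 28.0
  premium: 10/50 = 20.00% → 20.0
  standard: 13/50 = 26.00% → 26.0
Step 3: Verify: sum of allocations ≈ 100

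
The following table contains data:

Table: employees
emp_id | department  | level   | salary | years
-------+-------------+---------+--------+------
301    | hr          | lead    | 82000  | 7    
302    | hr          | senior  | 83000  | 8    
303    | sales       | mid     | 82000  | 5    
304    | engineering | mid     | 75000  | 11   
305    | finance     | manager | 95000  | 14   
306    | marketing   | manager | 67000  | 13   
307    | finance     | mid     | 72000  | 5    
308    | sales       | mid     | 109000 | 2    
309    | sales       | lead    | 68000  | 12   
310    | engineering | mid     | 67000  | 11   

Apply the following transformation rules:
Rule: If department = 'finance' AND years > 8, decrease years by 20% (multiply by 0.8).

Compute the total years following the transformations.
85.2

Step 1: Find records where department = 'finance' AND years > 8
Step 2: 1 records match, summing to 14
Step 3: After multiplier: 14 × 0.8 = 11.2
Step 4: Unaffected records sum: 74
Step 5: Final sum = 11.2 + 74 = 85.2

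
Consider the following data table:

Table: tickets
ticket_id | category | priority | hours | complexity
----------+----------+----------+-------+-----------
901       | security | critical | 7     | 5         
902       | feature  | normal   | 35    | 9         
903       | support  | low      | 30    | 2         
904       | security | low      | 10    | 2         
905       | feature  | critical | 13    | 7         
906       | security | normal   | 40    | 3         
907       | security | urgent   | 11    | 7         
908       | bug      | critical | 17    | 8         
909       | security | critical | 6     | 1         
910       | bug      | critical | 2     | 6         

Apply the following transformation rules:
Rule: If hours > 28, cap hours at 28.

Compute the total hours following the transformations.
150

Step 1: 3 records have hours > 28
Step 2: These records originally summed to 105
Step 3: After capping: 3 × 28 = 84
Step 4: Unaffected records sum: 66
Step 5: Final sum = 84 + 66 = 150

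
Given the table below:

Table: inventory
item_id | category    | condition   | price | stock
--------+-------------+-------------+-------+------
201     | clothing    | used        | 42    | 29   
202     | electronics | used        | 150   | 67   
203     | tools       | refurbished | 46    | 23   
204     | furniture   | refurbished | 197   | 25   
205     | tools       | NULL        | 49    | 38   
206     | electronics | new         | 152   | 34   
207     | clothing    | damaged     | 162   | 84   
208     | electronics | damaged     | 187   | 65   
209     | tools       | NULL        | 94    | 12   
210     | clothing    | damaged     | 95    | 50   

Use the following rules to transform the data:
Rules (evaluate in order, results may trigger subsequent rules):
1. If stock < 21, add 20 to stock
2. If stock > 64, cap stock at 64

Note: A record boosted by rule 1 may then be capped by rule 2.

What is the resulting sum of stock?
423

Step 1: Apply rule 1 to records with stock < 21
  - 1 records get bonus of 20
  - Of these, 0 records then exceed 64 and get capped
Step 2: Apply rule 2 to records with stock > 64
  - 3 records (original) are capped
Step 3: Calculate final sum = 423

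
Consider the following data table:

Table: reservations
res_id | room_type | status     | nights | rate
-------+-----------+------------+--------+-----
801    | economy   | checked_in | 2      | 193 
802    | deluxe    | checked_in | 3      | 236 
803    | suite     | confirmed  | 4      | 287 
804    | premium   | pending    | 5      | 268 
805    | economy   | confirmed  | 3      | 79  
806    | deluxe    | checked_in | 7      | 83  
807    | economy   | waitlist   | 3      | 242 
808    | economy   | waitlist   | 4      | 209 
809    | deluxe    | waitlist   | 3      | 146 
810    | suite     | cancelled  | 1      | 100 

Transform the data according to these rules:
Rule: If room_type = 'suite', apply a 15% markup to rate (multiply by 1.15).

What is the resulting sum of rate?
1901.05

Step 1: Records with room_type = 'suite' have total rate = 387
Step 2: Apply multiplier: 387 × 1.15 = 445.05
Step 3: Other records total: 1456
Step 4: Final sum = 445.05 + 1456 = 1901.05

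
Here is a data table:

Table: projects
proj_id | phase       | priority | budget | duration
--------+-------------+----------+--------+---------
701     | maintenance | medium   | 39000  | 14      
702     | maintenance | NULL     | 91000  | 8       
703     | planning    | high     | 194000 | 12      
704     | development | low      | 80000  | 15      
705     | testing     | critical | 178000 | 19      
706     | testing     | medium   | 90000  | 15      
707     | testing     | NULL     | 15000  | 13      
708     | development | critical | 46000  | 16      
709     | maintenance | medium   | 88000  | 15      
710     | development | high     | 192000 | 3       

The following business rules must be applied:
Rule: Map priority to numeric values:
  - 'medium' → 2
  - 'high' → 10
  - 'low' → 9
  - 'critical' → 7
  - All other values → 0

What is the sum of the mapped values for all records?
49

Step 1: Apply mapping to each record
Step 2: Count by status:
  'medium': 3 records × 2 = 6
  'high': 2 records × 10 = 20
  'low': 1 records × 9 = 9
  'critical': 2 records × 7 = 14
Step 3: Sum all mapped values = 49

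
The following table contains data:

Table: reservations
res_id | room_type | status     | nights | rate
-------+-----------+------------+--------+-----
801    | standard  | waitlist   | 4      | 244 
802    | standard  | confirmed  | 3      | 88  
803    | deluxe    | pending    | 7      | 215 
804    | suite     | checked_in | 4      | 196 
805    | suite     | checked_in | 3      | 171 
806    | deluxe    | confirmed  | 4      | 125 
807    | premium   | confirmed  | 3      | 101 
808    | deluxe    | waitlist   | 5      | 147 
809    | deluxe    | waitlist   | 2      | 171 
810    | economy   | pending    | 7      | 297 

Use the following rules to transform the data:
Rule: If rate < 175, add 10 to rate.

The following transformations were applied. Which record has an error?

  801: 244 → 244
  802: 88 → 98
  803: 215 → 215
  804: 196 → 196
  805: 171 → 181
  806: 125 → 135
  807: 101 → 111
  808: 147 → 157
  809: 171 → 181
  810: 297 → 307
Record 810 has an error. The correct transformed value should be 297, not 307.

Step 1: Check each record against the rule
Step 2: Record 810 has rate = 297
Step 3: Since 297 >= 175, the bonus should not have been applied
Step 4: Correct value = 297, but claimed value = 307
Conclusion: Record 810 has the error.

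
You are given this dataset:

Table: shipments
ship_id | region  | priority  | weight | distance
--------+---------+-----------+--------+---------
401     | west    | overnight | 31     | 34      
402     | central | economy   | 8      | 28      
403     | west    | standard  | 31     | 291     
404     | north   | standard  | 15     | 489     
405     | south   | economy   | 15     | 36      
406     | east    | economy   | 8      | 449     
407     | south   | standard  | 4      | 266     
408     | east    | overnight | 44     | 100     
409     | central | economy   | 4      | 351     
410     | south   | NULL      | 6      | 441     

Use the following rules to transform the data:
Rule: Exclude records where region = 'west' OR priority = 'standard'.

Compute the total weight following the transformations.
85

Step 1: Find records where region = 'west' OR priority = 'standard'
Step 2: 4 records match, summing to 81
Step 3: Original sum: 166
Step 4: Remaining sum = 166 - 81 = 85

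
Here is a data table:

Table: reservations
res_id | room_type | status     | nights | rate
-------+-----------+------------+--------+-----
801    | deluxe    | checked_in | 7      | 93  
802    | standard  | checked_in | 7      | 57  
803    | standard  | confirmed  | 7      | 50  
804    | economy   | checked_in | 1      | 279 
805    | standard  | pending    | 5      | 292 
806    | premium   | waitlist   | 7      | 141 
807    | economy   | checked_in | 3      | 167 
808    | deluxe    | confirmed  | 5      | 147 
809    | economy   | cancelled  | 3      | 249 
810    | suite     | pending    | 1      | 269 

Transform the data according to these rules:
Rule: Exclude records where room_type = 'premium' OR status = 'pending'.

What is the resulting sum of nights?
33

Step 1: Find records where room_type = 'premium' OR status = 'pending'
Step 2: 3 records match, summing to 13
Step 3: Original sum: 46
Step 4: Remaining sum = 46 - 13 = 33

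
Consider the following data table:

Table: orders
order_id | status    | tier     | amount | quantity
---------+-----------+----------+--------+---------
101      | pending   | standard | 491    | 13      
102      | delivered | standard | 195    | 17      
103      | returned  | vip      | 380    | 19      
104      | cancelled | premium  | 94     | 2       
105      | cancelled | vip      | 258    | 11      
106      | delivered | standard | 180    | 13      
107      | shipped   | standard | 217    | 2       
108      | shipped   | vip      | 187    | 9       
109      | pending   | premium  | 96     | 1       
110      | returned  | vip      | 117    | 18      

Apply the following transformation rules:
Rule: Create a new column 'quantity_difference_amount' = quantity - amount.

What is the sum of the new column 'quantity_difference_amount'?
-2110

Step 1: For each record, compute quantity - amount
Example calculations:
  13 - 491 = -478
  17 - 195 = -178
  19 - 380 = -361
  ...
Step 2: Sum all derived values
Step 3: Total = -2110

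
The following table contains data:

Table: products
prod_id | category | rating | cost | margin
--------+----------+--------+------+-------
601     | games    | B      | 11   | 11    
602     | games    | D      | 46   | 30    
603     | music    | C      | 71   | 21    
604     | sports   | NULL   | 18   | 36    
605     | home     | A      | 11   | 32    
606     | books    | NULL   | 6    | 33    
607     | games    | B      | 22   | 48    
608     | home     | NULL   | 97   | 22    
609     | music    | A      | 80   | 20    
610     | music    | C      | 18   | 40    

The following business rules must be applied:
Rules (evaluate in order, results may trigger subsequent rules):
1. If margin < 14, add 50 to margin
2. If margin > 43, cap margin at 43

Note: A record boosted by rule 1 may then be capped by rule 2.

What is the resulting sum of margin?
320

Step 1: Apply rule 1 to records with margin < 14
  - 1 records get bonus of 50
  - Of these, 1 records then exceed 43 and get capped
Step 2: Apply rule 2 to records with margin > 43
  - 1 records (original) are capped
Step 3: Calculate final sum = 320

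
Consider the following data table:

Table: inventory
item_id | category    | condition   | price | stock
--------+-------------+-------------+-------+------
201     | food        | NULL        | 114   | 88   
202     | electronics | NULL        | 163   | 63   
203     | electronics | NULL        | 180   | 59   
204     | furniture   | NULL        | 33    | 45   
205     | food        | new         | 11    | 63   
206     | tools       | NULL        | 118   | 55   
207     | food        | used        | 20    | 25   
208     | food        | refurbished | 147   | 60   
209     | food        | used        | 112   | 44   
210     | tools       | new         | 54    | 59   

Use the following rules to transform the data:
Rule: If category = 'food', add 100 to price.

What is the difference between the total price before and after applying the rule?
500

Step 1: Original sum of price = 952
Step 2: 5 records have category = 'food'
Step 3: Each affected record changes by 100
Step 4: Total change = 5 × 100 = 500
Step 5: New sum = 952 + 500 = 1452
Step 6: Difference = |1452 - 952| = 500
        (Sum increased by 500)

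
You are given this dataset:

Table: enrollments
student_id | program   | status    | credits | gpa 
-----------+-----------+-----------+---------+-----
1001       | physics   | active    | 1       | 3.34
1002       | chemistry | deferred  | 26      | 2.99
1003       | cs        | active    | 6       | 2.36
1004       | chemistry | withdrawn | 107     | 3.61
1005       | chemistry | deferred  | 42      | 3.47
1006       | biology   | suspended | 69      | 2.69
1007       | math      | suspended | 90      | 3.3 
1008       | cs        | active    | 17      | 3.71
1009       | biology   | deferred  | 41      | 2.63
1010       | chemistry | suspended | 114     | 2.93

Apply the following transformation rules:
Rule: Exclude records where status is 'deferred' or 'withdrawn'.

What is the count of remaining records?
6

Step 1: Count records to exclude
  - 3 (deferred) + 1 (withdrawn) = 4 records
Step 2: Total records: 10
Step 3: Remaining = 10 - 4 = 6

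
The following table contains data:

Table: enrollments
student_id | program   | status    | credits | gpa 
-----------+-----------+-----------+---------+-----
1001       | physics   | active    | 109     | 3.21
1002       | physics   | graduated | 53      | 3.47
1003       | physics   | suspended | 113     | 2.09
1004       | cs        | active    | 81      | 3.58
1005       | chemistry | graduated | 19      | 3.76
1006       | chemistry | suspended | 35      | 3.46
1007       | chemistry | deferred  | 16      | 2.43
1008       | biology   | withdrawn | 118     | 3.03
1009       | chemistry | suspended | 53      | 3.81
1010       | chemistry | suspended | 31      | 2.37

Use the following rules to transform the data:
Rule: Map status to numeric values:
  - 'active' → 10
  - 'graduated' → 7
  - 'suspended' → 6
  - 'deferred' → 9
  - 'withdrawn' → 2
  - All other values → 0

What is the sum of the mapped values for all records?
69

Step 1: Apply mapping to each record
Step 2: Count by status:
  'active': 2 records × 10 = 20
  'graduated': 2 records × 7 = 14
  'suspended': 4 records × 6 = 24
  'deferred': 1 records × 9 = 9
  'withdrawn': 1 records × 2 = 2
Step 3: Sum all mapped values = 69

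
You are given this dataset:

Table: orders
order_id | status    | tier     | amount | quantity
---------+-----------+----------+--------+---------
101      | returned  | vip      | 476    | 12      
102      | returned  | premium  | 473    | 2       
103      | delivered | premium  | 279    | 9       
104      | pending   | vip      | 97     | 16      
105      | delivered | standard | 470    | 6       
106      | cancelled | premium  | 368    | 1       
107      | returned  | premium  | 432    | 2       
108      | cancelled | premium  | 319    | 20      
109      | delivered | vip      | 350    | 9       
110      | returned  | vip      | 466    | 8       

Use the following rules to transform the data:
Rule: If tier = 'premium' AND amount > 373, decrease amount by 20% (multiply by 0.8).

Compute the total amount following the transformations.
3549.0

Step 1: Find records where tier = 'premium' AND amount > 373
Step 2: 2 records match, summing to 905
Step 3: After multiplier: 905 × 0.8 = 724.0
Step 4: Unaffected records sum: 2825
Step 5: Final sum = 724.0 + 2825 = 3549.0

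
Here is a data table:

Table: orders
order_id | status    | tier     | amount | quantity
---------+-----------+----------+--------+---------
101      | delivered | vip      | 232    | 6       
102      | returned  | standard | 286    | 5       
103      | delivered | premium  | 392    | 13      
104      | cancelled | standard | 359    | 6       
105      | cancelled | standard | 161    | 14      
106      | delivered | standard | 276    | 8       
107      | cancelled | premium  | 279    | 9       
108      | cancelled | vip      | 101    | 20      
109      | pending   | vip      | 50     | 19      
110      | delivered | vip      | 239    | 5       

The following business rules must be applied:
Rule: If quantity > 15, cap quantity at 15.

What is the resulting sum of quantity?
96

Step 1: 2 records have quantity > 15
Step 2: These records originally summed to 39
Step 3: After capping: 2 × 15 = 30
Step 4: Unaffected records sum: 66
Step 5: Final sum = 30 + 66 = 96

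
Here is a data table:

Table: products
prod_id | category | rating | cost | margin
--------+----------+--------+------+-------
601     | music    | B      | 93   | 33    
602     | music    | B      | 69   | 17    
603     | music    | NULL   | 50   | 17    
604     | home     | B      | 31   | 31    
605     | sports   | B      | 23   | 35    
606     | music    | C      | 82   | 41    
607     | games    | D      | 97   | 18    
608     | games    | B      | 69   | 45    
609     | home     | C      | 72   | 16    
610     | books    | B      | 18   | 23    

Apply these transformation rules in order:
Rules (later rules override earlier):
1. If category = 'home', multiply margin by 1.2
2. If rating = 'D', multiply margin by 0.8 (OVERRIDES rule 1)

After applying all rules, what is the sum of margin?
281.8

Step 1: Rule 2 takes priority for records with rating = 'D'
  - 1 records: 18 × 0.8 = 14.4
Step 2: Rule 1 applies to remaining records with category = 'home'
  - 2 records: 47 × 1.2 = 56.4
Step 3: Other records unchanged: 211
Step 4: Final sum = 14.4 + 56.4 + 211 = 281.8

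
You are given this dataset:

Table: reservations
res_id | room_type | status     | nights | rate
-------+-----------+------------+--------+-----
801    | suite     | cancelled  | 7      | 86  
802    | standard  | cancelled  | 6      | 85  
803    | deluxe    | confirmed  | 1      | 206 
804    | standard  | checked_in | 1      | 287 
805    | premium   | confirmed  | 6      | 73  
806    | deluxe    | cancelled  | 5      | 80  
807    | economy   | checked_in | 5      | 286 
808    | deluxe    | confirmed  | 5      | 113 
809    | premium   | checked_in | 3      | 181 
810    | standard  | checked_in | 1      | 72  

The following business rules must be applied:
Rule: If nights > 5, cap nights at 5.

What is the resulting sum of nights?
36

Step 1: 3 records have nights > 5
Step 2: These records originally summed to 19
Step 3: After capping: 3 × 5 = 15
Step 4: Unaffected records sum: 21
Step 5: Final sum = 15 + 21 = 36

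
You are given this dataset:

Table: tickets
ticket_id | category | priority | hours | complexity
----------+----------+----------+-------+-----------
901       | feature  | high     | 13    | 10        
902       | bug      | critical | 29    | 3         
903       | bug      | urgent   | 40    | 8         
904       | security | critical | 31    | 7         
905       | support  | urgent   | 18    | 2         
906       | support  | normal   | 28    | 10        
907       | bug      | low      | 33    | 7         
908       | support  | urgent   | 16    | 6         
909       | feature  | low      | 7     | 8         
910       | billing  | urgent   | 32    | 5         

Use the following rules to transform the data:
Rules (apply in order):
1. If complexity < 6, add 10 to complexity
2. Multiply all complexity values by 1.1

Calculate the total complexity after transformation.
105.6

Step 1: Apply Rule 1 - Add 10 to records with complexity < 6
  - 3 records affected: 10 + (3 × 10) = 40
  - Unaffected records: 56
  - Sum after Rule 1: 96
Step 2: Apply Rule 2 - Multiply all by 1.1
  - 96 × 1.1 = 105.6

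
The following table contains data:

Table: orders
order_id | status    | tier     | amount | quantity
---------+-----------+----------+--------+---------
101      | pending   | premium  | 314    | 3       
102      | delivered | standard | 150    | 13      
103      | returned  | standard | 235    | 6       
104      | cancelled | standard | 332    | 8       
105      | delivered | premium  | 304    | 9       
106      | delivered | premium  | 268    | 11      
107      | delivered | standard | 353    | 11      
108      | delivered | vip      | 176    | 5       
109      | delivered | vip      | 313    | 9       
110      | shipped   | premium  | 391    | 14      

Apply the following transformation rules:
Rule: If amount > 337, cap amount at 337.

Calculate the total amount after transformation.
2766

Step 1: 2 records have amount > 337
Step 2: These records originally summed to 744
Step 3: After capping: 2 × 337 = 674
Step 4: Unaffected records sum: 2092
Step 5: Final sum = 674 + 2092 = 2766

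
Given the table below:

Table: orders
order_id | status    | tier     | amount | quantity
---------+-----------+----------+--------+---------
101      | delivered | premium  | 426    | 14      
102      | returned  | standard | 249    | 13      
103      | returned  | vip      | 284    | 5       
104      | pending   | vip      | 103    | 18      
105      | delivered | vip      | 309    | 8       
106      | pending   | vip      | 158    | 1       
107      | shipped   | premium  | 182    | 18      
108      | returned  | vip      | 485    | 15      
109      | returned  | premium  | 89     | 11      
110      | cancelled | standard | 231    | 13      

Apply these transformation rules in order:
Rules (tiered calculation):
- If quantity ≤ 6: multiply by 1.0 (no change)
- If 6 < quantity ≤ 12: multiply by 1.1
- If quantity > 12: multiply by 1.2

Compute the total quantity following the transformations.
136.1

Step 1: Tier 1 (quantity ≤ 6): 2 records, sum = 6 × 1.0 = 6.0
Step 2: Tier 2 (6 < quantity ≤ 12): 2 records, sum = 19 × 1.1 = 20.9
Step 3: Tier 3 (quantity > 12): 6 records, sum = 91 × 1.2 = 109.2
Step 4: Final sum = 6.0 + 20.9 + 109.2 = 136.1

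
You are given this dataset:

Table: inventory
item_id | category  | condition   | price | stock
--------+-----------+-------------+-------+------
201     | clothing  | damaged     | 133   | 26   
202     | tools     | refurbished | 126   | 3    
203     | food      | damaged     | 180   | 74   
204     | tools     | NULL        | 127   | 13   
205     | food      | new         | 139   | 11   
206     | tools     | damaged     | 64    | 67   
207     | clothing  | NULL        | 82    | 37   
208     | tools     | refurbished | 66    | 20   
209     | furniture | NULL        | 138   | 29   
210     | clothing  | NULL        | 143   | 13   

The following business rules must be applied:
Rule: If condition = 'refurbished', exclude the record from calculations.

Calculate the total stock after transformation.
270

Step 1: Identify records where condition = 'refurbished'
Step 2: The excluded records sum to 23
Step 3: Original total stock = 293
Step 4: Remaining total = 293 - 23 = 270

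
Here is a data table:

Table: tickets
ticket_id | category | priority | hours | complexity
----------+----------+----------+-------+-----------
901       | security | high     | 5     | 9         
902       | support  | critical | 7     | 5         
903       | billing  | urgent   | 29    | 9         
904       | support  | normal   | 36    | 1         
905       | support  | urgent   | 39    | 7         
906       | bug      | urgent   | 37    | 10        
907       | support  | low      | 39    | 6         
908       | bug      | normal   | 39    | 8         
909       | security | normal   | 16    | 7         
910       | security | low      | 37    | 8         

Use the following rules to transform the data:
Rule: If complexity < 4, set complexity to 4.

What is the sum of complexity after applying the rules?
73

Step 1: 1 records have complexity < 4
Step 2: These records originally summed to 1
Step 3: After setting to minimum: 1 × 4 = 4
Step 4: Unaffected records sum: 69
Step 5: Final sum = 4 + 69 = 73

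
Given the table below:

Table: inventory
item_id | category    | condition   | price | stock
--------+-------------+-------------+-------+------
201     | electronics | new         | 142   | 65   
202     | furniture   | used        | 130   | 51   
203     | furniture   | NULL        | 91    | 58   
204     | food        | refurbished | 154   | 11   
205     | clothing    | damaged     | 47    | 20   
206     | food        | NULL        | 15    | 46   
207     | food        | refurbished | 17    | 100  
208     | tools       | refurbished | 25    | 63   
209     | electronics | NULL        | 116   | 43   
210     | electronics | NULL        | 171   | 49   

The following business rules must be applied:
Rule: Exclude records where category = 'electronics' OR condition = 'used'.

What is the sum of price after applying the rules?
349

Step 1: Find records where category = 'electronics' OR condition = 'used'
Step 2: 4 records match, summing to 559
Step 3: Original sum: 908
Step 4: Remaining sum = 908 - 559 = 349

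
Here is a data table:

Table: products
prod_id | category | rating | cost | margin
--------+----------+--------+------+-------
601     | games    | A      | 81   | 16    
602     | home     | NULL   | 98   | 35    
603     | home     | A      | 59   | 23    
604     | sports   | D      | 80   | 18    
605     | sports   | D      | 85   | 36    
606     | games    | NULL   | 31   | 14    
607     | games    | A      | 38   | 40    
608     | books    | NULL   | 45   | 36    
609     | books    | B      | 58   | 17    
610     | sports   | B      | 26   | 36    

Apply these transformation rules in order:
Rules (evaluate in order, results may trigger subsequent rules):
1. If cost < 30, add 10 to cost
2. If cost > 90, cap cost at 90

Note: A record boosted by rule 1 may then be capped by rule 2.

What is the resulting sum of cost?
603

Step 1: Apply rule 1 to records with cost < 30
  - 1 records get bonus of 10
  - Of these, 0 records then exceed 90 and get capped
Step 2: Apply rule 2 to records with cost > 90
  - 1 records (original) are capped
Step 3: Calculate final sum = 603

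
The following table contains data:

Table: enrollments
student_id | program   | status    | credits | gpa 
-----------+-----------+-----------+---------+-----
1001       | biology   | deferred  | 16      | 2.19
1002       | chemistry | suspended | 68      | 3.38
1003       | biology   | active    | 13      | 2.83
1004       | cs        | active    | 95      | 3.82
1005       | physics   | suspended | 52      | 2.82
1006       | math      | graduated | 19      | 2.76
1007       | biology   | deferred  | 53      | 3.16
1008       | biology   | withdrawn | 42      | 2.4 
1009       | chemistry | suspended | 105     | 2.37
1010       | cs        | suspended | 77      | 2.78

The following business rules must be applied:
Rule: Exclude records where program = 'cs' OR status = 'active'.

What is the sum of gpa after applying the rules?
19.08

Step 1: Find records where program = 'cs' OR status = 'active'
Step 2: 3 records match, summing to 9.43
Step 3: Original sum: 28.51
Step 4: Remaining sum = 28.51 - 9.43 = 19.08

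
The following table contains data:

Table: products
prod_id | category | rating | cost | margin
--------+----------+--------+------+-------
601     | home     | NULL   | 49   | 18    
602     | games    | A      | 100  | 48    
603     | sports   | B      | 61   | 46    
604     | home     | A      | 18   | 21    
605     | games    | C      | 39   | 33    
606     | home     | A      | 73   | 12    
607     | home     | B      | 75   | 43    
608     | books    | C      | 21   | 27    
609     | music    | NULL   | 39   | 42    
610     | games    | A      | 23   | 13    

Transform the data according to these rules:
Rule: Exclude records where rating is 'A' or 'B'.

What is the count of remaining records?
4

Step 1: Count records to exclude
  - 4 (A) + 2 (B) = 6 records
Step 2: Total records: 10
Step 3: Remaining = 10 - 6 = 4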